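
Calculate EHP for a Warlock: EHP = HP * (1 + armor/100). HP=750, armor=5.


EHP = 750 * (1 + 5/100)
= 750 * (1 + 0.05)
= 750 * 1.05
= 787.5

787.5 EHP


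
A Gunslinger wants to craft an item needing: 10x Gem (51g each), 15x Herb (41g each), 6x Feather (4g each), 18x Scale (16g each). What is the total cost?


Cost breakdown:
  Gem: 10 * 51 = 510
  Herb: 15 * 41 = 615
  Feather: 6 * 4 = 24
  Scale: 18 * 16 = 288
Total = 510 + 615 + 24 + 288 = 1437

1437 gold


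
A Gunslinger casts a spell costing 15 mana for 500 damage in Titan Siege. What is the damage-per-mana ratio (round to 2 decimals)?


Efficiency = damage / mana
= 500 / 15
= 33.33

33.33 dmg/mana


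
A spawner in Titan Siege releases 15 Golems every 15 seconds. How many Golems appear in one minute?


Spawns per minute = count * (60 / interval)
= 15 * (60 / 15)
= 15 * 4.0
= 60.0

60.0 per minute


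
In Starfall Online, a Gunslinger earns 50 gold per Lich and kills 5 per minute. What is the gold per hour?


Gold per minute = 50 * 5 = 250
Gold per hour = 250 * 60 = 15000

15000 gold/hour


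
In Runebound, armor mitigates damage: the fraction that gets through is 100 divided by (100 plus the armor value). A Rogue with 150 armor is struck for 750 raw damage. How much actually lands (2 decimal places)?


actual = 750 * 100 / (100 + 150)
= 750 * 100 / 250
= 75000 / 250
= 300.00

300.00 damage


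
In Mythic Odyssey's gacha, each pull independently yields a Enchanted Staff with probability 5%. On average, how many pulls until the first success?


Expected pulls for a geometric distribution = 1/p = 100 / rate%
= 100 / 5
= 20.0

20.0 pulls


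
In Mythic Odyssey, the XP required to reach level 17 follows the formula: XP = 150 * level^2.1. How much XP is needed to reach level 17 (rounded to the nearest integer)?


XP = 150 * level^2.1
Substitute level = 17:
XP = 150 * 17^2.1
= 150 * 383.65665
= 57548

57548 XP


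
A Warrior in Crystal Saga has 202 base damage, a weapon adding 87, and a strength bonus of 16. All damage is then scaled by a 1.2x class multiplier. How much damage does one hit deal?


Sum base + weapon + str = 202 + 87 + 16 = 305
Multiply by 1.2:
305 * 1.2 = 366.0

366.0 damage


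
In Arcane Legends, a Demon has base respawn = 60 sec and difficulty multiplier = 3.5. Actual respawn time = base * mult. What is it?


Respawn time = base * multiplier
= 60 * 3.5
= 210.0 seconds

210.0 seconds


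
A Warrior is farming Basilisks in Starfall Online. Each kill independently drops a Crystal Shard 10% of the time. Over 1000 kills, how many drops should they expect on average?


Expected drops = kills * (drop_rate / 100)
= 1000 * (10 / 100)
= 1000 * 0.1
= 100.0

100.0 drops


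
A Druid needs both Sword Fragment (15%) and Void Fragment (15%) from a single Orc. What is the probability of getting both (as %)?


For independent events, P(both) = P(A) * P(B)
= 15% * 15%
= 225 / 100 %
= 2.25%

2.25%


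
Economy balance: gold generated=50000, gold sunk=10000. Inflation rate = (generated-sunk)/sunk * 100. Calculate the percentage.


Net gold = 50000 - 10000 = 40000
Inflation rate = net / sunk * 100 = 40000 / 10000 * 100
= 4.0 * 100
= 400.00%

400.00%


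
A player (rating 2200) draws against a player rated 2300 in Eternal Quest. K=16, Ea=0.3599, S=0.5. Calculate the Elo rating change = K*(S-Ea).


Elo update: delta = K * (S - Ea), where S = 0.5 (draws)
S - Ea = 0.5 - 0.3599 = 0.1401
Rating change = 16 * 0.1401
= 2.24

2.24 rating points


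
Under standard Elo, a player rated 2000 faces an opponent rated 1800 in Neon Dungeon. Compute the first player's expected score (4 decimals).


Elo expected score: Ea = 1/(1 + 10^((Rb-Ra)/400))
Rb - Ra = 1800 - 2000 = -200
(Rb-Ra)/400 = -200/400 = -0.5
10^-0.5 = 0.316228
Ea = 1/(1 + 0.316228) = 1/1.316228 = 0.7597

0.7597


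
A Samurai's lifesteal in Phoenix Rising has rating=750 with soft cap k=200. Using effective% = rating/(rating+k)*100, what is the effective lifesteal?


effective% = rating / (rating + k) * 100
= 750 / (750 + 200) * 100
= 750 / 950 * 100
= 0.789474 * 100
= 78.95%

78.95%


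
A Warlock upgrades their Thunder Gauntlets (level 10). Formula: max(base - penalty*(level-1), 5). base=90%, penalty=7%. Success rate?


raw_rate = 90 - 7 * (10 - 1)
= 90 - 7 * 9
= 90 - 63
= 27
Apply floor: max(27, 5) = 27%

27%


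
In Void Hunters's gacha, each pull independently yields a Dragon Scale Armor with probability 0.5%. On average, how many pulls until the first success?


Expected pulls for a geometric distribution = 1/p = 100 / rate%
= 100 / 0.5
= 200.0

200.0 pulls


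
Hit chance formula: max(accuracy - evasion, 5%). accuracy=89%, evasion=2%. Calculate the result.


accuracy - evasion = 89 - 2 = 87
Apply floor: max(87, 5) = 87
Hit chance = 87%

87%


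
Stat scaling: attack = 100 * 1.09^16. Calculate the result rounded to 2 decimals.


value = base * growth^level
= 100 * 1.09^16
= 100 * 3.970306
= 397.03

397.03 attack


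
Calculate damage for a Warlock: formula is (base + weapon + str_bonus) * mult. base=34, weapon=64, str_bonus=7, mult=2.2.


Sum base + weapon + str = 34 + 64 + 7 = 105
Multiply by 2.2:
105 * 2.2 = 231.0

231.0 damage


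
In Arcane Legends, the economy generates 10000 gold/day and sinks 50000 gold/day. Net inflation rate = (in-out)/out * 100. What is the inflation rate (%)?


Net gold = 10000 - 50000 = -40000
Inflation rate = net / sunk * 100 = -40000 / 50000 * 100
= -0.8 * 100
= -80.00%

-80.00%


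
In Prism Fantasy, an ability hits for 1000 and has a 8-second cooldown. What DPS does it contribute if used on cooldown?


DPS = damage / cooldown
= 1000 / 8
= 125.00

125.00 DPS


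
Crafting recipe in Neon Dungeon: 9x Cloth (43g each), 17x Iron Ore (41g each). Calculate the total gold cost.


Cost breakdown:
  Cloth: 9 * 43 = 387
  Iron Ore: 17 * 41 = 697
Total = 387 + 697 = 1084

1084 gold


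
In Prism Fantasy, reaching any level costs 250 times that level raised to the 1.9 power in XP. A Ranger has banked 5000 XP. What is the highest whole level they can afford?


XP = 250 * level^1.9, so level = (XP / 250)^(1/1.9)
= (5000 / 250)^(1/1.9)
= 20.0^0.5263
= 4.839
Floor: level = 4

level 4


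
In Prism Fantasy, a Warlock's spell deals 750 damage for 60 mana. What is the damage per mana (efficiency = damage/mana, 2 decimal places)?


Efficiency = damage / mana
= 750 / 60
= 12.50

12.50 dmg/mana


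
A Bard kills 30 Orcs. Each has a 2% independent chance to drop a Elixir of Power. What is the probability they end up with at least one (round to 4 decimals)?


P(at least one) = 1 - P(none) = 1 - (1-p)^n
p = 2/100 = 0.02
1 - p = 0.98
(1 - p)^30 = 0.98^30 = 0.545484
P(at least one) = 1 - 0.545484 = 0.4545

0.4545


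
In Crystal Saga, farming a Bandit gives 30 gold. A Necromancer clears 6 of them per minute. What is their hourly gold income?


Gold per minute = 30 * 6 = 180
Gold per hour = 180 * 60 = 10800

10800 gold/hour


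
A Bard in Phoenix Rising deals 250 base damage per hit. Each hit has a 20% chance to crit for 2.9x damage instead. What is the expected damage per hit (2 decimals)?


E[dmg] = base * (1 + crit_chance * (crit_mult - 1))
cc as decimal = 20/100 = 0.2
cm - 1 = 2.9 - 1 = 1.9
Bonus factor = 0.2 * 1.9 = 0.38
Total multiplier = 1 + 0.38 = 1.38
Expected damage = 250 * 1.38 = 345.00

345.00 damage


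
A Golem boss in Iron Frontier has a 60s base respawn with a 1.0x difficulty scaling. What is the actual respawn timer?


Respawn time = base * multiplier
= 60 * 1.0
= 60.0 seconds

60.0 seconds


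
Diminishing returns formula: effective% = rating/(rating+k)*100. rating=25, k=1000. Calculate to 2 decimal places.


effective% = rating / (rating + k) * 100
= 25 / (25 + 1000) * 100
= 25 / 1025 * 100
= 0.02439 * 100
= 2.44%

2.44%


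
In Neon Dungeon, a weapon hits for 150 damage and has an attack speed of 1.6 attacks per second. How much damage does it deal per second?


DPS = damage * attack_speed
= 150 * 1.6
= 240.0

240.0 DPS


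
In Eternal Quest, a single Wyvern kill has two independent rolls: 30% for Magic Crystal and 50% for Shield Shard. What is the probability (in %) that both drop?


For independent events, P(both) = P(A) * P(B)
= 30% * 50%
= 1500 / 100 %
= 15.0%

15.0%


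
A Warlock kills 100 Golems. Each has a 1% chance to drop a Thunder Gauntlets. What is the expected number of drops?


Expected drops = kills * (drop_rate / 100)
= 100 * (1 / 100)
= 100 * 0.01
= 1.0

1.0 drops


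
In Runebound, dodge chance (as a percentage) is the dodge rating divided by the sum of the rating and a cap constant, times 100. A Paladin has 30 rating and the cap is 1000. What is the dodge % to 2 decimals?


dodge% = 30 / (30 + 1000) * 100
= 30 / 1030 * 100
= 0.029126 * 100
= 2.91%

2.91%


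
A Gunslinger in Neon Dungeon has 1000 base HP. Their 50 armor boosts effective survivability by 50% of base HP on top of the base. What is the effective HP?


EHP = 1000 * (1 + 50/100)
= 1000 * (1 + 0.5)
= 1000 * 1.5
= 1500.0

1500.0 EHP


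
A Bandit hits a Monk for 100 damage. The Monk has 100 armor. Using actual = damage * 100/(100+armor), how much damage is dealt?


actual = 100 * 100 / (100 + 100)
= 100 * 100 / 200
= 10000 / 200
= 50.00

50.00 damage


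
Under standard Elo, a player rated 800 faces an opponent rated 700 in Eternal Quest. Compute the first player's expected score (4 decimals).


Elo expected score: Ea = 1/(1 + 10^((Rb-Ra)/400))
Rb - Ra = 700 - 800 = -100
(Rb-Ra)/400 = -100/400 = -0.25
10^-0.25 = 0.562341
Ea = 1/(1 + 0.562341) = 1/1.562341 = 0.6401

0.6401


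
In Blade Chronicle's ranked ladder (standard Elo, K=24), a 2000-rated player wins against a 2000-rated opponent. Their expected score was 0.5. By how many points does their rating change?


Elo update: delta = K * (S - Ea), where S = 1 (wins)
S - Ea = 1 - 0.5 = 0.5
Rating change = 24 * 0.5
= 12.00

12.00 rating points


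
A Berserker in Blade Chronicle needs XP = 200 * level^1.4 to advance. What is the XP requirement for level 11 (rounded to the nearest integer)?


XP = 200 * level^1.4
Substitute level = 11:
XP = 200 * 11^1.4
= 200 * 28.7045
= 5741

5741 XP


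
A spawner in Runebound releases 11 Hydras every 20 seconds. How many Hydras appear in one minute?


Spawns per minute = count * (60 / interval)
= 11 * (60 / 20)
= 11 * 3.0
= 33.0

33.0 per minute


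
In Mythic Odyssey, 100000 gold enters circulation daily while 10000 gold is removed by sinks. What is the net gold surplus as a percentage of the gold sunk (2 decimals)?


Net gold = 100000 - 10000 = 90000
Inflation rate = net / sunk * 100 = 90000 / 10000 * 100
= 9.0 * 100
= 900.00%

900.00%


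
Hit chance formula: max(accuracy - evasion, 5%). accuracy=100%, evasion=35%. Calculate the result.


accuracy - evasion = 100 - 35 = 65
Apply floor: max(65, 5) = 65
Hit chance = 65%

65%


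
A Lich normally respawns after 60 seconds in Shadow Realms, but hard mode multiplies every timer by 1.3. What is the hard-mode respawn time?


Respawn time = base * multiplier
= 60 * 1.3
= 78.0 seconds

78.0 seconds


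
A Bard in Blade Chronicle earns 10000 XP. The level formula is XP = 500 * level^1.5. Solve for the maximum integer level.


XP = 500 * level^1.5, so level = (XP / 500)^(1/1.5)
= (10000 / 500)^(1/1.5)
= 20.0^0.6667
= 7.3681
Floor: level = 7

level 7


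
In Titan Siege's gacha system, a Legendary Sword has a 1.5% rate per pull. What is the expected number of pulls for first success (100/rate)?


Expected pulls for a geometric distribution = 1/p = 100 / rate%
= 100 / 1.5
= 66.67

66.67 pulls


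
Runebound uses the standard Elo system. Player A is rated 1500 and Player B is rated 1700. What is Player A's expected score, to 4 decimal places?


Elo expected score: Ea = 1/(1 + 10^((Rb-Ra)/400))
Rb - Ra = 1700 - 1500 = 200
(Rb-Ra)/400 = 200/400 = 0.5
10^0.5 = 3.162278
Ea = 1/(1 + 3.162278) = 1/4.162278 = 0.2403

0.2403


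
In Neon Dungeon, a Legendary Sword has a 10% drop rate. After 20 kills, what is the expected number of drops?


Expected drops = kills * (drop_rate / 100)
= 20 * (10 / 100)
= 20 * 0.1
= 2.0

2.0 drops


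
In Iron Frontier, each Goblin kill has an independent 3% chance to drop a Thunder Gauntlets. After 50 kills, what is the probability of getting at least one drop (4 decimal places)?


P(at least one) = 1 - P(none) = 1 - (1-p)^n
p = 3/100 = 0.03
1 - p = 0.97
(1 - p)^50 = 0.97^50 = 0.218065
P(at least one) = 1 - 0.218065 = 0.7819

0.7819


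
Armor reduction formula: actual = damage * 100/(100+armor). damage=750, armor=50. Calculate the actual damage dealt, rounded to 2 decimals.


actual = 750 * 100 / (100 + 50)
= 750 * 100 / 150
= 75000 / 150
= 500.00

500.00 damage


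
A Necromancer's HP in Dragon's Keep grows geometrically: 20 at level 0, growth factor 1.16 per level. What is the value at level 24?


value = base * growth^level
= 20 * 1.16^24
= 20 * 35.236417
= 704.73

704.73 HP


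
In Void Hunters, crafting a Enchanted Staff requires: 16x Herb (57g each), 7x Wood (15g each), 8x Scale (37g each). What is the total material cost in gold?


Cost breakdown:
  Herb: 16 * 57 = 912
  Wood: 7 * 15 = 105
  Scale: 8 * 37 = 296
Total = 912 + 105 + 296 = 1313

1313 gold


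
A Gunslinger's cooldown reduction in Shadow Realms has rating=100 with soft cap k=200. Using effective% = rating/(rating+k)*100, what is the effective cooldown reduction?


effective% = rating / (rating + k) * 100
= 100 / (100 + 200) * 100
= 100 / 300 * 100
= 0.333333 * 100
= 33.33%

33.33%


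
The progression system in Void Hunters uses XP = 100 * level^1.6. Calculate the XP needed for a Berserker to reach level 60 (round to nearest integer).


XP = 100 * level^1.6
Substitute level = 60:
XP = 100 * 60^1.6
= 100 * 699.9097
= 69991

69991 XP


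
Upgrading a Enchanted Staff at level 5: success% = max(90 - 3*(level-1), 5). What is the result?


raw_rate = 90 - 3 * (5 - 1)
= 90 - 3 * 4
= 90 - 12
= 78
Apply floor: max(78, 5) = 78%

78%


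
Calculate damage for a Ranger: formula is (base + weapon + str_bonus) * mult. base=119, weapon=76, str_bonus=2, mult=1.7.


Sum base + weapon + str = 119 + 76 + 2 = 197
Multiply by 1.7:
197 * 1.7 = 334.9

334.9 damage


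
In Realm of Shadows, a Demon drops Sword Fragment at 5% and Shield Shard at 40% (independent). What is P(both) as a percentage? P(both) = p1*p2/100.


For independent events, P(both) = P(A) * P(B)
= 5% * 40%
= 200 / 100 %
= 2.0%

2.0%


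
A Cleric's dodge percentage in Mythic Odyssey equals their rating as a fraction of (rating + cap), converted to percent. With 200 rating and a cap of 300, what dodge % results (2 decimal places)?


dodge% = 200 / (200 + 300) * 100
= 200 / 500 * 100
= 0.4 * 100
= 40.00%

40.00%


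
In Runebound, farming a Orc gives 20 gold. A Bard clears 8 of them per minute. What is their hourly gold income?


Gold per minute = 20 * 8 = 160
Gold per hour = 160 * 60 = 9600

9600 gold/hour


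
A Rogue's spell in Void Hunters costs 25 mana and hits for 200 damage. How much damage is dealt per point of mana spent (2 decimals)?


Efficiency = damage / mana
= 200 / 25
= 8.00

8.00 dmg/mana


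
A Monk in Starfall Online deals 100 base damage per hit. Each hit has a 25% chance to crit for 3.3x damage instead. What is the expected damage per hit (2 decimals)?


E[dmg] = base * (1 + crit_chance * (crit_mult - 1))
cc as decimal = 25/100 = 0.25
cm - 1 = 3.3 - 1 = 2.3
Bonus factor = 0.25 * 2.3 = 0.575
Total multiplier = 1 + 0.575 = 1.575
Expected damage = 100 * 1.575 = 157.50

157.50 damage


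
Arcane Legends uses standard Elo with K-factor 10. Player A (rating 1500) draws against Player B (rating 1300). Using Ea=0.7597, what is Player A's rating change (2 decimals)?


Elo update: delta = K * (S - Ea), where S = 0.5 (draws)
S - Ea = 0.5 - 0.7597 = -0.2597
Rating change = 10 * -0.2597
= -2.60

-2.60 rating points


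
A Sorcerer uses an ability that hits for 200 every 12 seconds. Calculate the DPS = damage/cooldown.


DPS = damage / cooldown
= 200 / 12
= 16.67

16.67 DPS


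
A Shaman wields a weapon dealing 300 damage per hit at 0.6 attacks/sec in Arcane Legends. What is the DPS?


DPS = damage * attack_speed
= 300 * 0.6
= 180.0

180.0 DPS


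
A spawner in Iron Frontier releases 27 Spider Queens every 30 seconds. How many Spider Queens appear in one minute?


Spawns per minute = count * (60 / interval)
= 27 * (60 / 30)
= 27 * 2.0
= 54.0

54.0 per minute


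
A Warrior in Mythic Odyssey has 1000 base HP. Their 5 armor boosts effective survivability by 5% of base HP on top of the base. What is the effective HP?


EHP = 1000 * (1 + 5/100)
= 1000 * (1 + 0.05)
= 1000 * 1.05
= 1050.0

1050.0 EHP


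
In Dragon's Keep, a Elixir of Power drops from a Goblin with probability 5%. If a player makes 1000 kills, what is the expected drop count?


Expected drops = kills * (drop_rate / 100)
= 1000 * (5 / 100)
= 1000 * 0.05
= 50.0

50.0 drops


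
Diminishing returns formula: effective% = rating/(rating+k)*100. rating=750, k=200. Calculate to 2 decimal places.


effective% = rating / (rating + k) * 100
= 750 / (750 + 200) * 100
= 750 / 950 * 100
= 0.789474 * 100
= 78.95%

78.95%


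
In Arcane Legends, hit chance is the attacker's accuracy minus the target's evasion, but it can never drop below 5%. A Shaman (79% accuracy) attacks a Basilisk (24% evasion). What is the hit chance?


accuracy - evasion = 79 - 24 = 55
Apply floor: max(55, 5) = 55
Hit chance = 55%

55%


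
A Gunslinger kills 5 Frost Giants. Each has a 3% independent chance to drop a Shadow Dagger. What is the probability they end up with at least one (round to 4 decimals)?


P(at least one) = 1 - P(none) = 1 - (1-p)^n
p = 3/100 = 0.03
1 - p = 0.97
(1 - p)^5 = 0.97^5 = 0.858734
P(at least one) = 1 - 0.858734 = 0.1413

0.1413


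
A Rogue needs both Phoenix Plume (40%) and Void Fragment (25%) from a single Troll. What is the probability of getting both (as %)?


For independent events, P(both) = P(A) * P(B)
= 40% * 25%
= 1000 / 100 %
= 10.0%

10.0%


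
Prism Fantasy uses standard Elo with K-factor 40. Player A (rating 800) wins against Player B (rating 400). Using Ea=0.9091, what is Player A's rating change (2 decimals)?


Elo update: delta = K * (S - Ea), where S = 1 (wins)
S - Ea = 1 - 0.9091 = 0.0909
Rating change = 40 * 0.0909
= 3.64

3.64 rating points


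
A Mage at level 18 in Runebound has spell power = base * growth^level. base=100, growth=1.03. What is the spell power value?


value = base * growth^level
= 100 * 1.03^18
= 100 * 1.702433
= 170.24

170.24 spell power


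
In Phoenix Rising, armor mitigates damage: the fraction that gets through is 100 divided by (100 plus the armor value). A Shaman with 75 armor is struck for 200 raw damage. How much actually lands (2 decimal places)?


actual = 200 * 100 / (100 + 75)
= 200 * 100 / 175
= 20000 / 175
= 114.29

114.29 damage


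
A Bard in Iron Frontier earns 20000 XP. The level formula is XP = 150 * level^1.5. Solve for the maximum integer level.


XP = 150 * level^1.5, so level = (XP / 150)^(1/1.5)
= (20000 / 150)^(1/1.5)
= 133.3333^0.6667
= 26.0991
Floor: level = 26

level 26


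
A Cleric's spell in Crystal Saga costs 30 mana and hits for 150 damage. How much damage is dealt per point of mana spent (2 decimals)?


Efficiency = damage / mana
= 150 / 30
= 5.00

5.00 dmg/mana


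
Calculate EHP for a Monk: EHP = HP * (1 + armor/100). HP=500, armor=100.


EHP = 500 * (1 + 100/100)
= 500 * (1 + 1.0)
= 500 * 2.0
= 1000.0

1000.0 EHP


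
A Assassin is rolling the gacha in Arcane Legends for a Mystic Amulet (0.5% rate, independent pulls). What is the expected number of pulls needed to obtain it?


Expected pulls for a geometric distribution = 1/p = 100 / rate%
= 100 / 0.5
= 200.0

200.0 pulls


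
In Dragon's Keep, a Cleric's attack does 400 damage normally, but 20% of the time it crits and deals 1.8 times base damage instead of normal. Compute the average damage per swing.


E[dmg] = base * (1 + crit_chance * (crit_mult - 1))
cc as decimal = 20/100 = 0.2
cm - 1 = 1.8 - 1 = 0.8
Bonus factor = 0.2 * 0.8 = 0.16
Total multiplier = 1 + 0.16 = 1.16
Expected damage = 400 * 1.16 = 464.00

464.00 damage


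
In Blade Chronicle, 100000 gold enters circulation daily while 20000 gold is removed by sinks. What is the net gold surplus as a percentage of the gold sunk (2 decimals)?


Net gold = 100000 - 20000 = 80000
Inflation rate = net / sunk * 100 = 80000 / 20000 * 100
= 4.0 * 100
= 400.00%

400.00%


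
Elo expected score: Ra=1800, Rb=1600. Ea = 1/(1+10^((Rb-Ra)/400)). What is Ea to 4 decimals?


Elo expected score: Ea = 1/(1 + 10^((Rb-Ra)/400))
Rb - Ra = 1600 - 1800 = -200
(Rb-Ra)/400 = -200/400 = -0.5
10^-0.5 = 0.316228
Ea = 1/(1 + 0.316228) = 1/1.316228 = 0.7597

0.7597


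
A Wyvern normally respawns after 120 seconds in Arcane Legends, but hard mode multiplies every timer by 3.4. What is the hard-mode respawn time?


Respawn time = base * multiplier
= 120 * 3.4
= 408.0 seconds

408.0 seconds


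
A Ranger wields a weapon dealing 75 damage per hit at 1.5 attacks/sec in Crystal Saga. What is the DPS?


DPS = damage * attack_speed
= 75 * 1.5
= 112.5

112.5 DPS


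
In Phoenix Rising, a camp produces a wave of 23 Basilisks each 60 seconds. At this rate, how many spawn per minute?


Spawns per minute = count * (60 / interval)
= 23 * (60 / 60)
= 23 * 1.0
= 23.0

23.0 per minute


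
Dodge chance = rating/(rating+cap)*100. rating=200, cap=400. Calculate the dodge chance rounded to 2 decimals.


dodge% = 200 / (200 + 400) * 100
= 200 / 600 * 100
= 0.333333 * 100
= 33.33%

33.33%


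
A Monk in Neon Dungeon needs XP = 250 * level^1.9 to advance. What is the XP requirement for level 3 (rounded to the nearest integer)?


XP = 250 * level^1.9
Substitute level = 3:
XP = 250 * 3^1.9
= 250 * 8.0636
= 2016

2016 XP


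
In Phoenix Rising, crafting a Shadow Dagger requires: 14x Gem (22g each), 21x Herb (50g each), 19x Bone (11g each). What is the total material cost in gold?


Cost breakdown:
  Gem: 14 * 22 = 308
  Herb: 21 * 50 = 1050
  Bone: 19 * 11 = 209
Total = 308 + 1050 + 209 = 1567

1567 gold


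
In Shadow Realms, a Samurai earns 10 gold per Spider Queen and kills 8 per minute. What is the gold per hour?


Gold per minute = 10 * 8 = 80
Gold per hour = 80 * 60 = 4800

4800 gold/hour


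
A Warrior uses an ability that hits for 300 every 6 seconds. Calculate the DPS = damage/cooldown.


DPS = damage / cooldown
= 300 / 6
= 50.00

50.00 DPS


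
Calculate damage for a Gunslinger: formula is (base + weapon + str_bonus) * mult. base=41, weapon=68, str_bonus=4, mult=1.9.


Sum base + weapon + str = 41 + 68 + 4 = 113
Multiply by 1.9:
113 * 1.9 = 214.7

214.7 damage


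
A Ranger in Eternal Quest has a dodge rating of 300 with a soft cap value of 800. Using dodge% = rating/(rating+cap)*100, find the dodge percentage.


dodge% = 300 / (300 + 800) * 100
= 300 / 1100 * 100
= 0.272727 * 100
= 27.27%

27.27%


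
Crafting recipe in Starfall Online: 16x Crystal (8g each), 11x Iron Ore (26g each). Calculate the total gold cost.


Cost breakdown:
  Crystal: 16 * 8 = 128
  Iron Ore: 11 * 26 = 286
Total = 128 + 286 = 414

414 gold


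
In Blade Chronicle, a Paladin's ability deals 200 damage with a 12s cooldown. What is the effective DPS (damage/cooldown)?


DPS = damage / cooldown
= 200 / 12
= 16.67

16.67 DPS


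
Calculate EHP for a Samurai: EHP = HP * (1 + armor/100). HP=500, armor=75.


EHP = 500 * (1 + 75/100)
= 500 * (1 + 0.75)
= 500 * 1.75
= 875.0

875.0 EHP


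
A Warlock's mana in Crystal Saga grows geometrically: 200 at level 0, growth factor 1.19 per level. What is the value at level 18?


value = base * growth^level
= 200 * 1.19^18
= 200 * 22.900518
= 4580.10

4580.10 mana


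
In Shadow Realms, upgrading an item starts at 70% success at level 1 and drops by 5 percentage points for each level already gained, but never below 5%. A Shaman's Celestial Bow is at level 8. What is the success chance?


raw_rate = 70 - 5 * (8 - 1)
= 70 - 5 * 7
= 70 - 35
= 35
Apply floor: max(35, 5) = 35%

35%


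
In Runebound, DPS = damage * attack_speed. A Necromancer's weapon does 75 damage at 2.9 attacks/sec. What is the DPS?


DPS = damage * attack_speed
= 75 * 2.9
= 217.5

217.5 DPS


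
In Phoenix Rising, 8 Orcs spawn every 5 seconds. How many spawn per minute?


Spawns per minute = count * (60 / interval)
= 8 * (60 / 5)
= 8 * 12.0
= 96.0

96.0 per minute


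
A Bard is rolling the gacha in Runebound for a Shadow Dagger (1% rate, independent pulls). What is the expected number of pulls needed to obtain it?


Expected pulls for a geometric distribution = 1/p = 100 / rate%
= 100 / 1
= 100.0

100.0 pulls


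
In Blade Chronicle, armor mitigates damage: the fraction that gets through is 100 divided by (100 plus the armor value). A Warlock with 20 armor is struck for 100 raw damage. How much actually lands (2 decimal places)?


actual = 100 * 100 / (100 + 20)
= 100 * 100 / 120
= 10000 / 120
= 83.33

83.33 damage


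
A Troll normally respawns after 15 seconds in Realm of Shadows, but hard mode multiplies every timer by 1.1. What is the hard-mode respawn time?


Respawn time = base * multiplier
= 15 * 1.1
= 16.5 seconds

16.5 seconds


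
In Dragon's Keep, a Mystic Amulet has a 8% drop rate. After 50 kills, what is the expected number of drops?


Expected drops = kills * (drop_rate / 100)
= 50 * (8 / 100)
= 50 * 0.08
= 4.0

4.0 drops


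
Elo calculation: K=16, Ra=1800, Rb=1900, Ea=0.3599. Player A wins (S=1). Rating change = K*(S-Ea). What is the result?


Elo update: delta = K * (S - Ea), where S = 1 (wins)
S - Ea = 1 - 0.3599 = 0.6401
Rating change = 16 * 0.6401
= 10.24

10.24 rating points


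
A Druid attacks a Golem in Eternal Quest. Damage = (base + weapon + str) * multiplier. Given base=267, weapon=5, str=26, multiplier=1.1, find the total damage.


Sum base + weapon + str = 267 + 5 + 26 = 298
Multiply by 1.1:
298 * 1.1 = 327.8

327.8 damage


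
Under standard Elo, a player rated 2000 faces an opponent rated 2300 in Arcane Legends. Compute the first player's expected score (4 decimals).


Elo expected score: Ea = 1/(1 + 10^((Rb-Ra)/400))
Rb - Ra = 2300 - 2000 = 300
(Rb-Ra)/400 = 300/400 = 0.75
10^0.75 = 5.623413
Ea = 1/(1 + 5.623413) = 1/6.623413 = 0.1510

0.1510


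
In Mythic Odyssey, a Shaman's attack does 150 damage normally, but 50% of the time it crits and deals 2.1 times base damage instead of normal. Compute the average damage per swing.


E[dmg] = base * (1 + crit_chance * (crit_mult - 1))
cc as decimal = 50/100 = 0.5
cm - 1 = 2.1 - 1 = 1.1
Bonus factor = 0.5 * 1.1 = 0.55
Total multiplier = 1 + 0.55 = 1.55
Expected damage = 150 * 1.55 = 232.50

232.50 damage


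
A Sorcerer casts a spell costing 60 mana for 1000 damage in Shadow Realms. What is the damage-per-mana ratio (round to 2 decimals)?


Efficiency = damage / mana
= 1000 / 60
= 16.67

16.67 dmg/mana


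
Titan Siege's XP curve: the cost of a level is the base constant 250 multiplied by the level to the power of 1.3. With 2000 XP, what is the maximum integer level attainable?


XP = 250 * level^1.3, so level = (XP / 250)^(1/1.3)
= (2000 / 250)^(1/1.3)
= 8.0^0.7692
= 4.9509
Floor: level = 4

level 4


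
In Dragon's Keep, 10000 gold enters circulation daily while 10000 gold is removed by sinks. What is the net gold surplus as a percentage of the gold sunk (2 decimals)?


Net gold = 10000 - 10000 = 0
Inflation rate = net / sunk * 100 = 0 / 10000 * 100
= 0.0 * 100
= 0.00%

0.00%


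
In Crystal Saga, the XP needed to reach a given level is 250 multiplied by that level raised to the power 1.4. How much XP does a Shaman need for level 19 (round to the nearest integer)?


XP = 250 * level^1.4
Substitute level = 19:
XP = 250 * 19^1.4
= 250 * 61.6957
= 15424

15424 XP


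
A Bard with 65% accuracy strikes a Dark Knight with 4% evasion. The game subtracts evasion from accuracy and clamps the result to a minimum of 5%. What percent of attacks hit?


accuracy - evasion = 65 - 4 = 61
Apply floor: max(61, 5) = 61
Hit chance = 61%

61%


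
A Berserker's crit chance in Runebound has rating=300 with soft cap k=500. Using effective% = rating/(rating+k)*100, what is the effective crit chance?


effective% = rating / (rating + k) * 100
= 300 / (300 + 500) * 100
= 300 / 800 * 100
= 0.375 * 100
= 37.50%

37.50%


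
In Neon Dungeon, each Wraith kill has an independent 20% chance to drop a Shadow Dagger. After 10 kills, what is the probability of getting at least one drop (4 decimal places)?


P(at least one) = 1 - P(none) = 1 - (1-p)^n
p = 20/100 = 0.2
1 - p = 0.8
(1 - p)^10 = 0.8^10 = 0.107374
P(at least one) = 1 - 0.107374 = 0.8926

0.8926


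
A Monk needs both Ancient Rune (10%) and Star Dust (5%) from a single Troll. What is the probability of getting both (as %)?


For independent events, P(both) = P(A) * P(B)
= 10% * 5%
= 50 / 100 %
= 0.5%

0.5%


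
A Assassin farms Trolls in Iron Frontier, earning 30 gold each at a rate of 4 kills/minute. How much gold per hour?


Gold per minute = 30 * 4 = 120
Gold per hour = 120 * 60 = 7200

7200 gold/hour


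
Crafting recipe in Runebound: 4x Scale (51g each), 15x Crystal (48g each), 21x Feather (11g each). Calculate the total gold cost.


Cost breakdown:
  Scale: 4 * 51 = 204
  Crystal: 15 * 48 = 720
  Feather: 21 * 11 = 231
Total = 204 + 720 + 231 = 1155

1155 gold


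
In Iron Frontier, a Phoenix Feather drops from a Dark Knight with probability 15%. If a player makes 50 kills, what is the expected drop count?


Expected drops = kills * (drop_rate / 100)
= 50 * (15 / 100)
= 50 * 0.15
= 7.5

7.5 drops


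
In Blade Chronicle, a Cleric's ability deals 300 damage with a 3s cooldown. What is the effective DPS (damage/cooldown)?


DPS = damage / cooldown
= 300 / 3
= 100.00

100.00 DPS


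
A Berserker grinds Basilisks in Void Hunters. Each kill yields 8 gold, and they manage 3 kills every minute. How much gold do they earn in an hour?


Gold per minute = 8 * 3 = 24
Gold per hour = 24 * 60 = 1440

1440 gold/hour


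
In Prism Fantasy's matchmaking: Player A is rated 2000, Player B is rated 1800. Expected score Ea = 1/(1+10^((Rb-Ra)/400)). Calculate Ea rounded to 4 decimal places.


Elo expected score: Ea = 1/(1 + 10^((Rb-Ra)/400))
Rb - Ra = 1800 - 2000 = -200
(Rb-Ra)/400 = -200/400 = -0.5
10^-0.5 = 0.316228
Ea = 1/(1 + 0.316228) = 1/1.316228 = 0.7597

0.7597


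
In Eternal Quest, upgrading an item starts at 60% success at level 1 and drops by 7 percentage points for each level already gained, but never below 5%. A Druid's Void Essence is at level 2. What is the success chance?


raw_rate = 60 - 7 * (2 - 1)
= 60 - 7 * 1
= 60 - 7
= 53
Apply floor: max(53, 5) = 53%

53%


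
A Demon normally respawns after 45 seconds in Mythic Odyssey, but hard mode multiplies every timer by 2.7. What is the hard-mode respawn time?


Respawn time = base * multiplier
= 45 * 2.7
= 121.5 seconds

121.5 seconds


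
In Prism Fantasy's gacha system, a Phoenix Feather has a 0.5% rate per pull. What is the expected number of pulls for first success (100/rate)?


Expected pulls for a geometric distribution = 1/p = 100 / rate%
= 100 / 0.5
= 200.0

200.0 pulls


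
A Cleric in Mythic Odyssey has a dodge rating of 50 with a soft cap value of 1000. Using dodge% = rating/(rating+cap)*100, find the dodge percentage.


dodge% = 50 / (50 + 1000) * 100
= 50 / 1050 * 100
= 0.047619 * 100
= 4.76%

4.76%


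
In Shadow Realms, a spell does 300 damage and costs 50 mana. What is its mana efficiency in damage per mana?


Efficiency = damage / mana
= 300 / 50
= 6.00

6.00 dmg/mana


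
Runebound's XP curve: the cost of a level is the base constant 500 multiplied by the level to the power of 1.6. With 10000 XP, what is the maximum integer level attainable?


XP = 500 * level^1.6, so level = (XP / 500)^(1/1.6)
= (10000 / 500)^(1/1.6)
= 20.0^0.625
= 6.5034
Floor: level = 6

level 6


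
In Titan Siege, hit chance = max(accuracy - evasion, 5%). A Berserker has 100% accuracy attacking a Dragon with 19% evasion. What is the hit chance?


accuracy - evasion = 100 - 19 = 81
Apply floor: max(81, 5) = 81
Hit chance = 81%

81%


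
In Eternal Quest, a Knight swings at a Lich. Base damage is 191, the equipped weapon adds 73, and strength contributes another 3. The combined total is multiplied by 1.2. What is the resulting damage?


Sum base + weapon + str = 191 + 73 + 3 = 267
Multiply by 1.2:
267 * 1.2 = 320.4

320.4 damage


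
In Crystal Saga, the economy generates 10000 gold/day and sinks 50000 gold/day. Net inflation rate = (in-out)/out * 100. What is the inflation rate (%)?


Net gold = 10000 - 50000 = -40000
Inflation rate = net / sunk * 100 = -40000 / 50000 * 100
= -0.8 * 100
= -80.00%

-80.00%


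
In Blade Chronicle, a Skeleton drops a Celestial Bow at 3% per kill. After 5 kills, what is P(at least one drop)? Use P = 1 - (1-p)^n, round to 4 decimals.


P(at least one) = 1 - P(none) = 1 - (1-p)^n
p = 3/100 = 0.03
1 - p = 0.97
(1 - p)^5 = 0.97^5 = 0.858734
P(at least one) = 1 - 0.858734 = 0.1413

0.1413


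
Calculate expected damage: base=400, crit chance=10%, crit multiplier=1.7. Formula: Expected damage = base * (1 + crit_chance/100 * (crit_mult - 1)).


E[dmg] = base * (1 + crit_chance * (crit_mult - 1))
cc as decimal = 10/100 = 0.1
cm - 1 = 1.7 - 1 = 0.7
Bonus factor = 0.1 * 0.7 = 0.07
Total multiplier = 1 + 0.07 = 1.07
Expected damage = 400 * 1.07 = 428.00

428.00 damage


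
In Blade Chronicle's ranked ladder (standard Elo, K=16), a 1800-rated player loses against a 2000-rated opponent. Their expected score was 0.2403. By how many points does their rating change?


Elo update: delta = K * (S - Ea), where S = 0 (loses)
S - Ea = 0 - 0.2403 = -0.2403
Rating change = 16 * -0.2403
= -3.84

-3.84 rating points


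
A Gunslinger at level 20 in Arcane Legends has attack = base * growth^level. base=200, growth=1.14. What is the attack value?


value = base * growth^level
= 200 * 1.14^20
= 200 * 13.74349
= 2748.70

2748.70 attack


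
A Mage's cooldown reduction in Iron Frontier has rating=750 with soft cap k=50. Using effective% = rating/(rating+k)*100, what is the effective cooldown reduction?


effective% = rating / (rating + k) * 100
= 750 / (750 + 50) * 100
= 750 / 800 * 100
= 0.9375 * 100
= 93.75%

93.75%


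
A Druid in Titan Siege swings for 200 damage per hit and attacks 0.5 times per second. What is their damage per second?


DPS = damage * attack_speed
= 200 * 0.5
= 100.0

100.0 DPS


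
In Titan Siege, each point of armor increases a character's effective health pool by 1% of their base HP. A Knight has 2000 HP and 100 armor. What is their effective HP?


EHP = 2000 * (1 + 100/100)
= 2000 * (1 + 1.0)
= 2000 * 2.0
= 4000.0

4000.0 EHP


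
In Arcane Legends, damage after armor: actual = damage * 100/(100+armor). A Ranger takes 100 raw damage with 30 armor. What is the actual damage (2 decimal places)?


actual = 100 * 100 / (100 + 30)
= 100 * 100 / 130
= 10000 / 130
= 76.92

76.92 damage


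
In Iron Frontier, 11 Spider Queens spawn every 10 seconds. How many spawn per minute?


Spawns per minute = count * (60 / interval)
= 11 * (60 / 10)
= 11 * 6.0
= 66.0

66.0 per minute


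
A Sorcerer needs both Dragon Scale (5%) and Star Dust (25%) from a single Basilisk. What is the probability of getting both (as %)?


For independent events, P(both) = P(A) * P(B)
= 5% * 25%
= 125 / 100 %
= 1.25%

1.25%


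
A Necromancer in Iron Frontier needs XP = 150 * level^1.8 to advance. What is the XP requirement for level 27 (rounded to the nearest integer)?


XP = 150 * level^1.8
Substitute level = 27:
XP = 150 * 27^1.8
= 150 * 377.0985
= 56565

56565 XP


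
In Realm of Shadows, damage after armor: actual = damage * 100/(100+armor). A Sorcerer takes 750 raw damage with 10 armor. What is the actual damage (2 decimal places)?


actual = 750 * 100 / (100 + 10)
= 750 * 100 / 110
= 75000 / 110
= 681.82

681.82 damage


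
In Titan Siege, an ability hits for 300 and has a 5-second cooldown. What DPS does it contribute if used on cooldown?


DPS = damage / cooldown
= 300 / 5
= 60.00

60.00 DPS


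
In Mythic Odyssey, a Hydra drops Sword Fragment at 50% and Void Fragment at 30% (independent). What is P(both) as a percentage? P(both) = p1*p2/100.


For independent events, P(both) = P(A) * P(B)
= 50% * 30%
= 1500 / 100 %
= 15.0%

15.0%


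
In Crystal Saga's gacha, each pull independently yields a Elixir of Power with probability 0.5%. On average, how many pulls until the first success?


Expected pulls for a geometric distribution = 1/p = 100 / rate%
= 100 / 0.5
= 200.0

200.0 pulls


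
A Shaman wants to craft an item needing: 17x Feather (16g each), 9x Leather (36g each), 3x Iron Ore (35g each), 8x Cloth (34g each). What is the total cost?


Cost breakdown:
  Feather: 17 * 16 = 272
  Leather: 9 * 36 = 324
  Iron Ore: 3 * 35 = 105
  Cloth: 8 * 34 = 272
Total = 272 + 324 + 105 + 272 = 973

973 gold


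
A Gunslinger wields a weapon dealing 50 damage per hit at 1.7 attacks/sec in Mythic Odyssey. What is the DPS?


DPS = damage * attack_speed
= 50 * 1.7
= 85.0

85.0 DPS


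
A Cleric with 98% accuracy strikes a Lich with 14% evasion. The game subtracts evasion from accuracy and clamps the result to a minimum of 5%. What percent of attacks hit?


accuracy - evasion = 98 - 14 = 84
Apply floor: max(84, 5) = 84
Hit chance = 84%

84%


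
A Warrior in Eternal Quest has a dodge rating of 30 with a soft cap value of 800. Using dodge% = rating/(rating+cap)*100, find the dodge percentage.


dodge% = 30 / (30 + 800) * 100
= 30 / 830 * 100
= 0.036145 * 100
= 3.61%

3.61%


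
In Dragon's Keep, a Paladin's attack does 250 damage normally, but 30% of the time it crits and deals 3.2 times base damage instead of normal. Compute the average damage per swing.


E[dmg] = base * (1 + crit_chance * (crit_mult - 1))
cc as decimal = 30/100 = 0.3
cm - 1 = 3.2 - 1 = 2.2
Bonus factor = 0.3 * 2.2 = 0.66
Total multiplier = 1 + 0.66 = 1.66
Expected damage = 250 * 1.66 = 415.00

415.00 damage


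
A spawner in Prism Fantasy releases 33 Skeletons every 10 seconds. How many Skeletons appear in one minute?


Spawns per minute = count * (60 / interval)
= 33 * (60 / 10)
= 33 * 6.0
= 198.0

198.0 per minute


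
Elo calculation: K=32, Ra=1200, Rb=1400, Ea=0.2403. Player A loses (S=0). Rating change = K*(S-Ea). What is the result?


Elo update: delta = K * (S - Ea), where S = 0 (loses)
S - Ea = 0 - 0.2403 = -0.2403
Rating change = 32 * -0.2403
= -7.69

-7.69 rating points


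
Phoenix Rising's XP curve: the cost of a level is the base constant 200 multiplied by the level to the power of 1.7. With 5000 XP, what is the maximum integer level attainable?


XP = 200 * level^1.7, so level = (XP / 200)^(1/1.7)
= (5000 / 200)^(1/1.7)
= 25.0^0.5882
= 6.6423
Floor: level = 6

level 6


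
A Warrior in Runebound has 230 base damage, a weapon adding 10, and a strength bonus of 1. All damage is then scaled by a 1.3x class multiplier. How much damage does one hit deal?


Sum base + weapon + str = 230 + 10 + 1 = 241
Multiply by 1.3:
241 * 1.3 = 313.3

313.3 damage


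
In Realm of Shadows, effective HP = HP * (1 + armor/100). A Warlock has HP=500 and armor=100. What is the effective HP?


EHP = 500 * (1 + 100/100)
= 500 * (1 + 1.0)
= 500 * 2.0
= 1000.0

1000.0 EHP


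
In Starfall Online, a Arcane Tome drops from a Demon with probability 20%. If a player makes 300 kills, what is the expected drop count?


Expected drops = kills * (drop_rate / 100)
= 300 * (20 / 100)
= 300 * 0.2
= 60.0

60.0 drops
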